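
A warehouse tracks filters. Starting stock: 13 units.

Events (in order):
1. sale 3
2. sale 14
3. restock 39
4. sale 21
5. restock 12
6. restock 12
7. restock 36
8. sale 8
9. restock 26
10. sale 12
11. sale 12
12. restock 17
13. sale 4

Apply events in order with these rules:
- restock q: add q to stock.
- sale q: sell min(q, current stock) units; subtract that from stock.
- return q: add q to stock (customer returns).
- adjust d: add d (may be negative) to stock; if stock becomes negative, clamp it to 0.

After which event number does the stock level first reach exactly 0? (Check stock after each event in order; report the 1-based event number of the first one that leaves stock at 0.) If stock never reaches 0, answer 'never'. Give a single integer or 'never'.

Processing events:
Start: stock = 13
  Event 1 (sale 3): sell min(3,13)=3. stock: 13 - 3 = 10. total_sold = 3
  Event 2 (sale 14): sell min(14,10)=10. stock: 10 - 10 = 0. total_sold = 13
  Event 3 (restock 39): 0 + 39 = 39
  Event 4 (sale 21): sell min(21,39)=21. stock: 39 - 21 = 18. total_sold = 34
  Event 5 (restock 12): 18 + 12 = 30
  Event 6 (restock 12): 30 + 12 = 42
  Event 7 (restock 36): 42 + 36 = 78
  Event 8 (sale 8): sell min(8,78)=8. stock: 78 - 8 = 70. total_sold = 42
  Event 9 (restock 26): 70 + 26 = 96
  Event 10 (sale 12): sell min(12,96)=12. stock: 96 - 12 = 84. total_sold = 54
  Event 11 (sale 12): sell min(12,84)=12. stock: 84 - 12 = 72. total_sold = 66
  Event 12 (restock 17): 72 + 17 = 89
  Event 13 (sale 4): sell min(4,89)=4. stock: 89 - 4 = 85. total_sold = 70
Final: stock = 85, total_sold = 70

First zero at event 2.

Answer: 2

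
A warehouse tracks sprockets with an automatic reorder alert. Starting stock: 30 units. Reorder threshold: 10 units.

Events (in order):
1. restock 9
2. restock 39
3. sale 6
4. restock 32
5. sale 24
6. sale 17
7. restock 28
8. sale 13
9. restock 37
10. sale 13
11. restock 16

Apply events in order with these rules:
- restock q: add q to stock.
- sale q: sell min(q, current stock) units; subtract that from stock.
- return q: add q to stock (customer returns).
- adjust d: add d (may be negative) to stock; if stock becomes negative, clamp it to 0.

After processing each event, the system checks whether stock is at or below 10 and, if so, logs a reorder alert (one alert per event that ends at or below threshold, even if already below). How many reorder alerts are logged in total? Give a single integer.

Processing events:
Start: stock = 30
  Event 1 (restock 9): 30 + 9 = 39
  Event 2 (restock 39): 39 + 39 = 78
  Event 3 (sale 6): sell min(6,78)=6. stock: 78 - 6 = 72. total_sold = 6
  Event 4 (restock 32): 72 + 32 = 104
  Event 5 (sale 24): sell min(24,104)=24. stock: 104 - 24 = 80. total_sold = 30
  Event 6 (sale 17): sell min(17,80)=17. stock: 80 - 17 = 63. total_sold = 47
  Event 7 (restock 28): 63 + 28 = 91
  Event 8 (sale 13): sell min(13,91)=13. stock: 91 - 13 = 78. total_sold = 60
  Event 9 (restock 37): 78 + 37 = 115
  Event 10 (sale 13): sell min(13,115)=13. stock: 115 - 13 = 102. total_sold = 73
  Event 11 (restock 16): 102 + 16 = 118
Final: stock = 118, total_sold = 73

Checking against threshold 10:
  After event 1: stock=39 > 10
  After event 2: stock=78 > 10
  After event 3: stock=72 > 10
  After event 4: stock=104 > 10
  After event 5: stock=80 > 10
  After event 6: stock=63 > 10
  After event 7: stock=91 > 10
  After event 8: stock=78 > 10
  After event 9: stock=115 > 10
  After event 10: stock=102 > 10
  After event 11: stock=118 > 10
Alert events: []. Count = 0

Answer: 0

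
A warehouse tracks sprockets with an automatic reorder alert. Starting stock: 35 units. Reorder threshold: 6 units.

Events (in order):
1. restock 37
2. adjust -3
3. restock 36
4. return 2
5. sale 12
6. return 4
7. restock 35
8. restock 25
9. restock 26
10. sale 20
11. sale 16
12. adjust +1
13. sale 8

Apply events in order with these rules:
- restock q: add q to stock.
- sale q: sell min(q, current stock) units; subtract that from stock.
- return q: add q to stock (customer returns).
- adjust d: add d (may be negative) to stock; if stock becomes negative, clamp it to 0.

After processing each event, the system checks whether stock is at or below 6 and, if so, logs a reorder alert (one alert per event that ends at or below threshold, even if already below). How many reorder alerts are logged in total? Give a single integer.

Processing events:
Start: stock = 35
  Event 1 (restock 37): 35 + 37 = 72
  Event 2 (adjust -3): 72 + -3 = 69
  Event 3 (restock 36): 69 + 36 = 105
  Event 4 (return 2): 105 + 2 = 107
  Event 5 (sale 12): sell min(12,107)=12. stock: 107 - 12 = 95. total_sold = 12
  Event 6 (return 4): 95 + 4 = 99
  Event 7 (restock 35): 99 + 35 = 134
  Event 8 (restock 25): 134 + 25 = 159
  Event 9 (restock 26): 159 + 26 = 185
  Event 10 (sale 20): sell min(20,185)=20. stock: 185 - 20 = 165. total_sold = 32
  Event 11 (sale 16): sell min(16,165)=16. stock: 165 - 16 = 149. total_sold = 48
  Event 12 (adjust +1): 149 + 1 = 150
  Event 13 (sale 8): sell min(8,150)=8. stock: 150 - 8 = 142. total_sold = 56
Final: stock = 142, total_sold = 56

Checking against threshold 6:
  After event 1: stock=72 > 6
  After event 2: stock=69 > 6
  After event 3: stock=105 > 6
  After event 4: stock=107 > 6
  After event 5: stock=95 > 6
  After event 6: stock=99 > 6
  After event 7: stock=134 > 6
  After event 8: stock=159 > 6
  After event 9: stock=185 > 6
  After event 10: stock=165 > 6
  After event 11: stock=149 > 6
  After event 12: stock=150 > 6
  After event 13: stock=142 > 6
Alert events: []. Count = 0

Answer: 0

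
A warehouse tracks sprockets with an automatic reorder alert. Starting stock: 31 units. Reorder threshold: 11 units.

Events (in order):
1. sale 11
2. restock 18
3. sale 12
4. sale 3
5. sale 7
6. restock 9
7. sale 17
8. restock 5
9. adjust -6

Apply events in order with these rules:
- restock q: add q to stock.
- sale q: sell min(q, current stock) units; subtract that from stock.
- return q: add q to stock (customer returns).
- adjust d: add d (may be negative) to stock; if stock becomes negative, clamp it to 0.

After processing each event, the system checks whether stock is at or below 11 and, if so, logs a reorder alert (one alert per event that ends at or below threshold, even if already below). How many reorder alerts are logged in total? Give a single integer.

Answer: 2

Derivation:
Processing events:
Start: stock = 31
  Event 1 (sale 11): sell min(11,31)=11. stock: 31 - 11 = 20. total_sold = 11
  Event 2 (restock 18): 20 + 18 = 38
  Event 3 (sale 12): sell min(12,38)=12. stock: 38 - 12 = 26. total_sold = 23
  Event 4 (sale 3): sell min(3,26)=3. stock: 26 - 3 = 23. total_sold = 26
  Event 5 (sale 7): sell min(7,23)=7. stock: 23 - 7 = 16. total_sold = 33
  Event 6 (restock 9): 16 + 9 = 25
  Event 7 (sale 17): sell min(17,25)=17. stock: 25 - 17 = 8. total_sold = 50
  Event 8 (restock 5): 8 + 5 = 13
  Event 9 (adjust -6): 13 + -6 = 7
Final: stock = 7, total_sold = 50

Checking against threshold 11:
  After event 1: stock=20 > 11
  After event 2: stock=38 > 11
  After event 3: stock=26 > 11
  After event 4: stock=23 > 11
  After event 5: stock=16 > 11
  After event 6: stock=25 > 11
  After event 7: stock=8 <= 11 -> ALERT
  After event 8: stock=13 > 11
  After event 9: stock=7 <= 11 -> ALERT
Alert events: [7, 9]. Count = 2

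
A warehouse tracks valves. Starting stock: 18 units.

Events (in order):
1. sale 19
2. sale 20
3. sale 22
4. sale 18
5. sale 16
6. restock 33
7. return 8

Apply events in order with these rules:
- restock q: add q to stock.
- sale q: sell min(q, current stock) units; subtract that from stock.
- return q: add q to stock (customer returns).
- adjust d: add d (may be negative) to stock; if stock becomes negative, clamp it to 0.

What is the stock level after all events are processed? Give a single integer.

Processing events:
Start: stock = 18
  Event 1 (sale 19): sell min(19,18)=18. stock: 18 - 18 = 0. total_sold = 18
  Event 2 (sale 20): sell min(20,0)=0. stock: 0 - 0 = 0. total_sold = 18
  Event 3 (sale 22): sell min(22,0)=0. stock: 0 - 0 = 0. total_sold = 18
  Event 4 (sale 18): sell min(18,0)=0. stock: 0 - 0 = 0. total_sold = 18
  Event 5 (sale 16): sell min(16,0)=0. stock: 0 - 0 = 0. total_sold = 18
  Event 6 (restock 33): 0 + 33 = 33
  Event 7 (return 8): 33 + 8 = 41
Final: stock = 41, total_sold = 18

Answer: 41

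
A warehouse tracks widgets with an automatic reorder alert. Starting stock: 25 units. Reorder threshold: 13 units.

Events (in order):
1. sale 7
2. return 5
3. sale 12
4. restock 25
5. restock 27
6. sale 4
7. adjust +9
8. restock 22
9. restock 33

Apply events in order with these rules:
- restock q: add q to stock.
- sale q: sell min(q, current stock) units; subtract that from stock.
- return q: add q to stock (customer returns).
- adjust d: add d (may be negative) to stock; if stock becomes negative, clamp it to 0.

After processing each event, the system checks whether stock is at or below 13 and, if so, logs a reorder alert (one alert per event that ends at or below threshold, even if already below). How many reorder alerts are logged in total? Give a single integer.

Answer: 1

Derivation:
Processing events:
Start: stock = 25
  Event 1 (sale 7): sell min(7,25)=7. stock: 25 - 7 = 18. total_sold = 7
  Event 2 (return 5): 18 + 5 = 23
  Event 3 (sale 12): sell min(12,23)=12. stock: 23 - 12 = 11. total_sold = 19
  Event 4 (restock 25): 11 + 25 = 36
  Event 5 (restock 27): 36 + 27 = 63
  Event 6 (sale 4): sell min(4,63)=4. stock: 63 - 4 = 59. total_sold = 23
  Event 7 (adjust +9): 59 + 9 = 68
  Event 8 (restock 22): 68 + 22 = 90
  Event 9 (restock 33): 90 + 33 = 123
Final: stock = 123, total_sold = 23

Checking against threshold 13:
  After event 1: stock=18 > 13
  After event 2: stock=23 > 13
  After event 3: stock=11 <= 13 -> ALERT
  After event 4: stock=36 > 13
  After event 5: stock=63 > 13
  After event 6: stock=59 > 13
  After event 7: stock=68 > 13
  After event 8: stock=90 > 13
  After event 9: stock=123 > 13
Alert events: [3]. Count = 1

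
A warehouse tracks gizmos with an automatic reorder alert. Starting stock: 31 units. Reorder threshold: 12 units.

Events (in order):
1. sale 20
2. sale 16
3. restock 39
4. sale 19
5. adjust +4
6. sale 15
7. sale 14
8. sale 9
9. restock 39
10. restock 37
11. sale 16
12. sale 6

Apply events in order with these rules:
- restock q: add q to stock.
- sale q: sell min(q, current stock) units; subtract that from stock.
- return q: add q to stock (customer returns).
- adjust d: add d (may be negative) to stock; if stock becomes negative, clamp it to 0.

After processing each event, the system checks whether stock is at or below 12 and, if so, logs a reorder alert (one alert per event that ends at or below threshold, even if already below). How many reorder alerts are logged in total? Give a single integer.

Answer: 5

Derivation:
Processing events:
Start: stock = 31
  Event 1 (sale 20): sell min(20,31)=20. stock: 31 - 20 = 11. total_sold = 20
  Event 2 (sale 16): sell min(16,11)=11. stock: 11 - 11 = 0. total_sold = 31
  Event 3 (restock 39): 0 + 39 = 39
  Event 4 (sale 19): sell min(19,39)=19. stock: 39 - 19 = 20. total_sold = 50
  Event 5 (adjust +4): 20 + 4 = 24
  Event 6 (sale 15): sell min(15,24)=15. stock: 24 - 15 = 9. total_sold = 65
  Event 7 (sale 14): sell min(14,9)=9. stock: 9 - 9 = 0. total_sold = 74
  Event 8 (sale 9): sell min(9,0)=0. stock: 0 - 0 = 0. total_sold = 74
  Event 9 (restock 39): 0 + 39 = 39
  Event 10 (restock 37): 39 + 37 = 76
  Event 11 (sale 16): sell min(16,76)=16. stock: 76 - 16 = 60. total_sold = 90
  Event 12 (sale 6): sell min(6,60)=6. stock: 60 - 6 = 54. total_sold = 96
Final: stock = 54, total_sold = 96

Checking against threshold 12:
  After event 1: stock=11 <= 12 -> ALERT
  After event 2: stock=0 <= 12 -> ALERT
  After event 3: stock=39 > 12
  After event 4: stock=20 > 12
  After event 5: stock=24 > 12
  After event 6: stock=9 <= 12 -> ALERT
  After event 7: stock=0 <= 12 -> ALERT
  After event 8: stock=0 <= 12 -> ALERT
  After event 9: stock=39 > 12
  After event 10: stock=76 > 12
  After event 11: stock=60 > 12
  After event 12: stock=54 > 12
Alert events: [1, 2, 6, 7, 8]. Count = 5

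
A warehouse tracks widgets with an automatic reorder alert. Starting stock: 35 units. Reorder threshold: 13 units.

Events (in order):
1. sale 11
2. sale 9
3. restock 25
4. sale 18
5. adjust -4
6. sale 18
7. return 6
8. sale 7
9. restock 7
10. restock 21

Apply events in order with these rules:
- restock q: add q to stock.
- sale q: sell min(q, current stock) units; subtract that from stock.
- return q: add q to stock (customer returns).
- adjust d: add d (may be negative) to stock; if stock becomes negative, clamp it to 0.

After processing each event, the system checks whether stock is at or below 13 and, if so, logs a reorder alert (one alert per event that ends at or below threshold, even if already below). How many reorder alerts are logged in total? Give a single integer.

Processing events:
Start: stock = 35
  Event 1 (sale 11): sell min(11,35)=11. stock: 35 - 11 = 24. total_sold = 11
  Event 2 (sale 9): sell min(9,24)=9. stock: 24 - 9 = 15. total_sold = 20
  Event 3 (restock 25): 15 + 25 = 40
  Event 4 (sale 18): sell min(18,40)=18. stock: 40 - 18 = 22. total_sold = 38
  Event 5 (adjust -4): 22 + -4 = 18
  Event 6 (sale 18): sell min(18,18)=18. stock: 18 - 18 = 0. total_sold = 56
  Event 7 (return 6): 0 + 6 = 6
  Event 8 (sale 7): sell min(7,6)=6. stock: 6 - 6 = 0. total_sold = 62
  Event 9 (restock 7): 0 + 7 = 7
  Event 10 (restock 21): 7 + 21 = 28
Final: stock = 28, total_sold = 62

Checking against threshold 13:
  After event 1: stock=24 > 13
  After event 2: stock=15 > 13
  After event 3: stock=40 > 13
  After event 4: stock=22 > 13
  After event 5: stock=18 > 13
  After event 6: stock=0 <= 13 -> ALERT
  After event 7: stock=6 <= 13 -> ALERT
  After event 8: stock=0 <= 13 -> ALERT
  After event 9: stock=7 <= 13 -> ALERT
  After event 10: stock=28 > 13
Alert events: [6, 7, 8, 9]. Count = 4

Answer: 4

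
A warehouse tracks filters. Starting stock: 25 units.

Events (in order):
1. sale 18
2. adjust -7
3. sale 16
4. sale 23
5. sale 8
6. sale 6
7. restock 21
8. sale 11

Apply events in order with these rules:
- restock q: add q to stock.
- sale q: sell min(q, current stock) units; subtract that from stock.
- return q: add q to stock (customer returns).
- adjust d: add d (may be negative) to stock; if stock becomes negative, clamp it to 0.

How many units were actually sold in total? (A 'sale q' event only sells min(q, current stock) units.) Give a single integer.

Answer: 29

Derivation:
Processing events:
Start: stock = 25
  Event 1 (sale 18): sell min(18,25)=18. stock: 25 - 18 = 7. total_sold = 18
  Event 2 (adjust -7): 7 + -7 = 0
  Event 3 (sale 16): sell min(16,0)=0. stock: 0 - 0 = 0. total_sold = 18
  Event 4 (sale 23): sell min(23,0)=0. stock: 0 - 0 = 0. total_sold = 18
  Event 5 (sale 8): sell min(8,0)=0. stock: 0 - 0 = 0. total_sold = 18
  Event 6 (sale 6): sell min(6,0)=0. stock: 0 - 0 = 0. total_sold = 18
  Event 7 (restock 21): 0 + 21 = 21
  Event 8 (sale 11): sell min(11,21)=11. stock: 21 - 11 = 10. total_sold = 29
Final: stock = 10, total_sold = 29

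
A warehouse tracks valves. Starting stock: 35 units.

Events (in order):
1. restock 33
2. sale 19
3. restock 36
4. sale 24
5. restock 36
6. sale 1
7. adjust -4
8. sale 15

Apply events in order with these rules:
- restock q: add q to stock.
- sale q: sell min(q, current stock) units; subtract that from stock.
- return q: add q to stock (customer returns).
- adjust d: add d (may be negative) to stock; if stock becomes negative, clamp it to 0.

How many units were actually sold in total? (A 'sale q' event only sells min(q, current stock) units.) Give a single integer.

Answer: 59

Derivation:
Processing events:
Start: stock = 35
  Event 1 (restock 33): 35 + 33 = 68
  Event 2 (sale 19): sell min(19,68)=19. stock: 68 - 19 = 49. total_sold = 19
  Event 3 (restock 36): 49 + 36 = 85
  Event 4 (sale 24): sell min(24,85)=24. stock: 85 - 24 = 61. total_sold = 43
  Event 5 (restock 36): 61 + 36 = 97
  Event 6 (sale 1): sell min(1,97)=1. stock: 97 - 1 = 96. total_sold = 44
  Event 7 (adjust -4): 96 + -4 = 92
  Event 8 (sale 15): sell min(15,92)=15. stock: 92 - 15 = 77. total_sold = 59
Final: stock = 77, total_sold = 59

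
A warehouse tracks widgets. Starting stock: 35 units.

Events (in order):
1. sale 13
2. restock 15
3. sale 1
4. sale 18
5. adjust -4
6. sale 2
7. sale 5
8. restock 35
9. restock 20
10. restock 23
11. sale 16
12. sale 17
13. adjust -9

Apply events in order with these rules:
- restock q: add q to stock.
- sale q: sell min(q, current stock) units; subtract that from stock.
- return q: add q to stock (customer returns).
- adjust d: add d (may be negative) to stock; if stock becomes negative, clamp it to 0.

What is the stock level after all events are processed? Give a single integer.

Answer: 43

Derivation:
Processing events:
Start: stock = 35
  Event 1 (sale 13): sell min(13,35)=13. stock: 35 - 13 = 22. total_sold = 13
  Event 2 (restock 15): 22 + 15 = 37
  Event 3 (sale 1): sell min(1,37)=1. stock: 37 - 1 = 36. total_sold = 14
  Event 4 (sale 18): sell min(18,36)=18. stock: 36 - 18 = 18. total_sold = 32
  Event 5 (adjust -4): 18 + -4 = 14
  Event 6 (sale 2): sell min(2,14)=2. stock: 14 - 2 = 12. total_sold = 34
  Event 7 (sale 5): sell min(5,12)=5. stock: 12 - 5 = 7. total_sold = 39
  Event 8 (restock 35): 7 + 35 = 42
  Event 9 (restock 20): 42 + 20 = 62
  Event 10 (restock 23): 62 + 23 = 85
  Event 11 (sale 16): sell min(16,85)=16. stock: 85 - 16 = 69. total_sold = 55
  Event 12 (sale 17): sell min(17,69)=17. stock: 69 - 17 = 52. total_sold = 72
  Event 13 (adjust -9): 52 + -9 = 43
Final: stock = 43, total_sold = 72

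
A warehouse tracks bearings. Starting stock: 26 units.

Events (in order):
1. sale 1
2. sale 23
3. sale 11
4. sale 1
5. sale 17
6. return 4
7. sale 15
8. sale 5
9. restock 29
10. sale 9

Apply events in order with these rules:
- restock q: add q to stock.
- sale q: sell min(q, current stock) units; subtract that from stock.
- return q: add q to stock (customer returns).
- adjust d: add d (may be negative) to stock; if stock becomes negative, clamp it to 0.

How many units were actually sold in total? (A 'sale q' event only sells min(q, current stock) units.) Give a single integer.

Answer: 39

Derivation:
Processing events:
Start: stock = 26
  Event 1 (sale 1): sell min(1,26)=1. stock: 26 - 1 = 25. total_sold = 1
  Event 2 (sale 23): sell min(23,25)=23. stock: 25 - 23 = 2. total_sold = 24
  Event 3 (sale 11): sell min(11,2)=2. stock: 2 - 2 = 0. total_sold = 26
  Event 4 (sale 1): sell min(1,0)=0. stock: 0 - 0 = 0. total_sold = 26
  Event 5 (sale 17): sell min(17,0)=0. stock: 0 - 0 = 0. total_sold = 26
  Event 6 (return 4): 0 + 4 = 4
  Event 7 (sale 15): sell min(15,4)=4. stock: 4 - 4 = 0. total_sold = 30
  Event 8 (sale 5): sell min(5,0)=0. stock: 0 - 0 = 0. total_sold = 30
  Event 9 (restock 29): 0 + 29 = 29
  Event 10 (sale 9): sell min(9,29)=9. stock: 29 - 9 = 20. total_sold = 39
Final: stock = 20, total_sold = 39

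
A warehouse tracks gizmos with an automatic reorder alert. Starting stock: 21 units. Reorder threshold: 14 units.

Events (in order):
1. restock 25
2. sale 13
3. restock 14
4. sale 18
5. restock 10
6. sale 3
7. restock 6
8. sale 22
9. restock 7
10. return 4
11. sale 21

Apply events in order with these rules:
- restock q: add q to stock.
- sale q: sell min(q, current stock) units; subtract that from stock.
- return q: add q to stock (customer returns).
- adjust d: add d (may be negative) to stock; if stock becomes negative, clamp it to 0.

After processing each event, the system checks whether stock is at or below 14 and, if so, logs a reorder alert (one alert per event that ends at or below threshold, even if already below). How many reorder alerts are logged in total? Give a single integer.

Answer: 1

Derivation:
Processing events:
Start: stock = 21
  Event 1 (restock 25): 21 + 25 = 46
  Event 2 (sale 13): sell min(13,46)=13. stock: 46 - 13 = 33. total_sold = 13
  Event 3 (restock 14): 33 + 14 = 47
  Event 4 (sale 18): sell min(18,47)=18. stock: 47 - 18 = 29. total_sold = 31
  Event 5 (restock 10): 29 + 10 = 39
  Event 6 (sale 3): sell min(3,39)=3. stock: 39 - 3 = 36. total_sold = 34
  Event 7 (restock 6): 36 + 6 = 42
  Event 8 (sale 22): sell min(22,42)=22. stock: 42 - 22 = 20. total_sold = 56
  Event 9 (restock 7): 20 + 7 = 27
  Event 10 (return 4): 27 + 4 = 31
  Event 11 (sale 21): sell min(21,31)=21. stock: 31 - 21 = 10. total_sold = 77
Final: stock = 10, total_sold = 77

Checking against threshold 14:
  After event 1: stock=46 > 14
  After event 2: stock=33 > 14
  After event 3: stock=47 > 14
  After event 4: stock=29 > 14
  After event 5: stock=39 > 14
  After event 6: stock=36 > 14
  After event 7: stock=42 > 14
  After event 8: stock=20 > 14
  After event 9: stock=27 > 14
  After event 10: stock=31 > 14
  After event 11: stock=10 <= 14 -> ALERT
Alert events: [11]. Count = 1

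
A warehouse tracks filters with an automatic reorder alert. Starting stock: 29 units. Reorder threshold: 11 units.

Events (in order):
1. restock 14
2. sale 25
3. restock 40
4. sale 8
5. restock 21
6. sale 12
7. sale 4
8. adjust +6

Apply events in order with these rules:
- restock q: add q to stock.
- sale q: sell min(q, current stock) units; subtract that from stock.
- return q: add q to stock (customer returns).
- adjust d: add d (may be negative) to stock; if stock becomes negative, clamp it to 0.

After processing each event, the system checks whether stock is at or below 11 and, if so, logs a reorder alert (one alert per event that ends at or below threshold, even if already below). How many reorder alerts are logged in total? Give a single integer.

Answer: 0

Derivation:
Processing events:
Start: stock = 29
  Event 1 (restock 14): 29 + 14 = 43
  Event 2 (sale 25): sell min(25,43)=25. stock: 43 - 25 = 18. total_sold = 25
  Event 3 (restock 40): 18 + 40 = 58
  Event 4 (sale 8): sell min(8,58)=8. stock: 58 - 8 = 50. total_sold = 33
  Event 5 (restock 21): 50 + 21 = 71
  Event 6 (sale 12): sell min(12,71)=12. stock: 71 - 12 = 59. total_sold = 45
  Event 7 (sale 4): sell min(4,59)=4. stock: 59 - 4 = 55. total_sold = 49
  Event 8 (adjust +6): 55 + 6 = 61
Final: stock = 61, total_sold = 49

Checking against threshold 11:
  After event 1: stock=43 > 11
  After event 2: stock=18 > 11
  After event 3: stock=58 > 11
  After event 4: stock=50 > 11
  After event 5: stock=71 > 11
  After event 6: stock=59 > 11
  After event 7: stock=55 > 11
  After event 8: stock=61 > 11
Alert events: []. Count = 0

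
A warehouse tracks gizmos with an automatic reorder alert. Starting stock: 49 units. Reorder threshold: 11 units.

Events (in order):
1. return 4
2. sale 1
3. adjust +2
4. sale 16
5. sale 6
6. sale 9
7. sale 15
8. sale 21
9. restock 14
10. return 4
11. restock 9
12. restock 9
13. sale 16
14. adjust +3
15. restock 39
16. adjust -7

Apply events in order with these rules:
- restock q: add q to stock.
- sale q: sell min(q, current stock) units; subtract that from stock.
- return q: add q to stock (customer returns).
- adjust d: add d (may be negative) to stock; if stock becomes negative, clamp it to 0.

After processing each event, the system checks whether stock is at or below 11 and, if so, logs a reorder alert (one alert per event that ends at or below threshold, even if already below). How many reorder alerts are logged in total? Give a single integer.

Answer: 2

Derivation:
Processing events:
Start: stock = 49
  Event 1 (return 4): 49 + 4 = 53
  Event 2 (sale 1): sell min(1,53)=1. stock: 53 - 1 = 52. total_sold = 1
  Event 3 (adjust +2): 52 + 2 = 54
  Event 4 (sale 16): sell min(16,54)=16. stock: 54 - 16 = 38. total_sold = 17
  Event 5 (sale 6): sell min(6,38)=6. stock: 38 - 6 = 32. total_sold = 23
  Event 6 (sale 9): sell min(9,32)=9. stock: 32 - 9 = 23. total_sold = 32
  Event 7 (sale 15): sell min(15,23)=15. stock: 23 - 15 = 8. total_sold = 47
  Event 8 (sale 21): sell min(21,8)=8. stock: 8 - 8 = 0. total_sold = 55
  Event 9 (restock 14): 0 + 14 = 14
  Event 10 (return 4): 14 + 4 = 18
  Event 11 (restock 9): 18 + 9 = 27
  Event 12 (restock 9): 27 + 9 = 36
  Event 13 (sale 16): sell min(16,36)=16. stock: 36 - 16 = 20. total_sold = 71
  Event 14 (adjust +3): 20 + 3 = 23
  Event 15 (restock 39): 23 + 39 = 62
  Event 16 (adjust -7): 62 + -7 = 55
Final: stock = 55, total_sold = 71

Checking against threshold 11:
  After event 1: stock=53 > 11
  After event 2: stock=52 > 11
  After event 3: stock=54 > 11
  After event 4: stock=38 > 11
  After event 5: stock=32 > 11
  After event 6: stock=23 > 11
  After event 7: stock=8 <= 11 -> ALERT
  After event 8: stock=0 <= 11 -> ALERT
  After event 9: stock=14 > 11
  After event 10: stock=18 > 11
  After event 11: stock=27 > 11
  After event 12: stock=36 > 11
  After event 13: stock=20 > 11
  After event 14: stock=23 > 11
  After event 15: stock=62 > 11
  After event 16: stock=55 > 11
Alert events: [7, 8]. Count = 2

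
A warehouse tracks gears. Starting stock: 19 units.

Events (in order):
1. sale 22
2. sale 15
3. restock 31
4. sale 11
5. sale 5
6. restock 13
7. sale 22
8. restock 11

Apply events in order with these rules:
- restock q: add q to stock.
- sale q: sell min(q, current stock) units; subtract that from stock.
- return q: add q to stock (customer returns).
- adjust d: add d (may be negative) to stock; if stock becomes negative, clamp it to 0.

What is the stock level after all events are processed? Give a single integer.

Answer: 17

Derivation:
Processing events:
Start: stock = 19
  Event 1 (sale 22): sell min(22,19)=19. stock: 19 - 19 = 0. total_sold = 19
  Event 2 (sale 15): sell min(15,0)=0. stock: 0 - 0 = 0. total_sold = 19
  Event 3 (restock 31): 0 + 31 = 31
  Event 4 (sale 11): sell min(11,31)=11. stock: 31 - 11 = 20. total_sold = 30
  Event 5 (sale 5): sell min(5,20)=5. stock: 20 - 5 = 15. total_sold = 35
  Event 6 (restock 13): 15 + 13 = 28
  Event 7 (sale 22): sell min(22,28)=22. stock: 28 - 22 = 6. total_sold = 57
  Event 8 (restock 11): 6 + 11 = 17
Final: stock = 17, total_sold = 57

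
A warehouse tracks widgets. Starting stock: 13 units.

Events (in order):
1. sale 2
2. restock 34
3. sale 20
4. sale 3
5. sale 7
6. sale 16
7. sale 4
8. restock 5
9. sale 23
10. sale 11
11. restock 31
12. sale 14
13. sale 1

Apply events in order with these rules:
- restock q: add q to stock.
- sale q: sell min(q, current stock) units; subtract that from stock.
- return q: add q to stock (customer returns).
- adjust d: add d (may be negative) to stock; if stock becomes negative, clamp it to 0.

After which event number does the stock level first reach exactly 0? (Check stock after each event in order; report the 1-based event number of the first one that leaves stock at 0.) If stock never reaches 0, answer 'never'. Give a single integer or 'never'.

Answer: 6

Derivation:
Processing events:
Start: stock = 13
  Event 1 (sale 2): sell min(2,13)=2. stock: 13 - 2 = 11. total_sold = 2
  Event 2 (restock 34): 11 + 34 = 45
  Event 3 (sale 20): sell min(20,45)=20. stock: 45 - 20 = 25. total_sold = 22
  Event 4 (sale 3): sell min(3,25)=3. stock: 25 - 3 = 22. total_sold = 25
  Event 5 (sale 7): sell min(7,22)=7. stock: 22 - 7 = 15. total_sold = 32
  Event 6 (sale 16): sell min(16,15)=15. stock: 15 - 15 = 0. total_sold = 47
  Event 7 (sale 4): sell min(4,0)=0. stock: 0 - 0 = 0. total_sold = 47
  Event 8 (restock 5): 0 + 5 = 5
  Event 9 (sale 23): sell min(23,5)=5. stock: 5 - 5 = 0. total_sold = 52
  Event 10 (sale 11): sell min(11,0)=0. stock: 0 - 0 = 0. total_sold = 52
  Event 11 (restock 31): 0 + 31 = 31
  Event 12 (sale 14): sell min(14,31)=14. stock: 31 - 14 = 17. total_sold = 66
  Event 13 (sale 1): sell min(1,17)=1. stock: 17 - 1 = 16. total_sold = 67
Final: stock = 16, total_sold = 67

First zero at event 6.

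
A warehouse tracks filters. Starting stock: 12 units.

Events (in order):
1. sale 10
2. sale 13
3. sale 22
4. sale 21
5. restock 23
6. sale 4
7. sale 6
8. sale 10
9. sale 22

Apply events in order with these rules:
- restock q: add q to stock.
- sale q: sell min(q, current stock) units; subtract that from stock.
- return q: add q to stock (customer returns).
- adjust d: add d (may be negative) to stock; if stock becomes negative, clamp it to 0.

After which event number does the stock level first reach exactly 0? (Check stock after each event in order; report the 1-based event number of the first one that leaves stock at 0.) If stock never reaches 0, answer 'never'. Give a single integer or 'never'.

Processing events:
Start: stock = 12
  Event 1 (sale 10): sell min(10,12)=10. stock: 12 - 10 = 2. total_sold = 10
  Event 2 (sale 13): sell min(13,2)=2. stock: 2 - 2 = 0. total_sold = 12
  Event 3 (sale 22): sell min(22,0)=0. stock: 0 - 0 = 0. total_sold = 12
  Event 4 (sale 21): sell min(21,0)=0. stock: 0 - 0 = 0. total_sold = 12
  Event 5 (restock 23): 0 + 23 = 23
  Event 6 (sale 4): sell min(4,23)=4. stock: 23 - 4 = 19. total_sold = 16
  Event 7 (sale 6): sell min(6,19)=6. stock: 19 - 6 = 13. total_sold = 22
  Event 8 (sale 10): sell min(10,13)=10. stock: 13 - 10 = 3. total_sold = 32
  Event 9 (sale 22): sell min(22,3)=3. stock: 3 - 3 = 0. total_sold = 35
Final: stock = 0, total_sold = 35

First zero at event 2.

Answer: 2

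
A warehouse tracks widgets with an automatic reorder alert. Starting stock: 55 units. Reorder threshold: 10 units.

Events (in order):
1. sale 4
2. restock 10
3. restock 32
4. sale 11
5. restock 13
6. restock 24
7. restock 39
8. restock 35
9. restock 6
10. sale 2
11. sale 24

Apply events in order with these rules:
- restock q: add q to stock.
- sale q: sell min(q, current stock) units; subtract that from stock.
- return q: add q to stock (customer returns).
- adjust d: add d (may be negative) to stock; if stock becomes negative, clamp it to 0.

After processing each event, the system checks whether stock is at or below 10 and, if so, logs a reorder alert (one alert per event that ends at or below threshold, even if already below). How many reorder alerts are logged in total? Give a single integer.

Answer: 0

Derivation:
Processing events:
Start: stock = 55
  Event 1 (sale 4): sell min(4,55)=4. stock: 55 - 4 = 51. total_sold = 4
  Event 2 (restock 10): 51 + 10 = 61
  Event 3 (restock 32): 61 + 32 = 93
  Event 4 (sale 11): sell min(11,93)=11. stock: 93 - 11 = 82. total_sold = 15
  Event 5 (restock 13): 82 + 13 = 95
  Event 6 (restock 24): 95 + 24 = 119
  Event 7 (restock 39): 119 + 39 = 158
  Event 8 (restock 35): 158 + 35 = 193
  Event 9 (restock 6): 193 + 6 = 199
  Event 10 (sale 2): sell min(2,199)=2. stock: 199 - 2 = 197. total_sold = 17
  Event 11 (sale 24): sell min(24,197)=24. stock: 197 - 24 = 173. total_sold = 41
Final: stock = 173, total_sold = 41

Checking against threshold 10:
  After event 1: stock=51 > 10
  After event 2: stock=61 > 10
  After event 3: stock=93 > 10
  After event 4: stock=82 > 10
  After event 5: stock=95 > 10
  After event 6: stock=119 > 10
  After event 7: stock=158 > 10
  After event 8: stock=193 > 10
  After event 9: stock=199 > 10
  After event 10: stock=197 > 10
  After event 11: stock=173 > 10
Alert events: []. Count = 0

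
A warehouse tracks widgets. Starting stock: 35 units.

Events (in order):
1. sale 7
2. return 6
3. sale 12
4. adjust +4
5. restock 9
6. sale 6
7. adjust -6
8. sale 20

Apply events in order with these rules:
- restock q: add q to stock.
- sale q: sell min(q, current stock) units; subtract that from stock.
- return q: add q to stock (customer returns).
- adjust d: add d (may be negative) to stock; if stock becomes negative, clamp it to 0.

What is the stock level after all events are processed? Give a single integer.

Answer: 3

Derivation:
Processing events:
Start: stock = 35
  Event 1 (sale 7): sell min(7,35)=7. stock: 35 - 7 = 28. total_sold = 7
  Event 2 (return 6): 28 + 6 = 34
  Event 3 (sale 12): sell min(12,34)=12. stock: 34 - 12 = 22. total_sold = 19
  Event 4 (adjust +4): 22 + 4 = 26
  Event 5 (restock 9): 26 + 9 = 35
  Event 6 (sale 6): sell min(6,35)=6. stock: 35 - 6 = 29. total_sold = 25
  Event 7 (adjust -6): 29 + -6 = 23
  Event 8 (sale 20): sell min(20,23)=20. stock: 23 - 20 = 3. total_sold = 45
Final: stock = 3, total_sold = 45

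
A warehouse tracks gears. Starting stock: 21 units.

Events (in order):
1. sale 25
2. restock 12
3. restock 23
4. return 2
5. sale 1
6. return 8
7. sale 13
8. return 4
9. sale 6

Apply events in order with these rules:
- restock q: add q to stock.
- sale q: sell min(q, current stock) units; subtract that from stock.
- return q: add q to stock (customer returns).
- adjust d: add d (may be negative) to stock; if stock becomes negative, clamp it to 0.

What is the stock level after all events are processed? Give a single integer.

Answer: 29

Derivation:
Processing events:
Start: stock = 21
  Event 1 (sale 25): sell min(25,21)=21. stock: 21 - 21 = 0. total_sold = 21
  Event 2 (restock 12): 0 + 12 = 12
  Event 3 (restock 23): 12 + 23 = 35
  Event 4 (return 2): 35 + 2 = 37
  Event 5 (sale 1): sell min(1,37)=1. stock: 37 - 1 = 36. total_sold = 22
  Event 6 (return 8): 36 + 8 = 44
  Event 7 (sale 13): sell min(13,44)=13. stock: 44 - 13 = 31. total_sold = 35
  Event 8 (return 4): 31 + 4 = 35
  Event 9 (sale 6): sell min(6,35)=6. stock: 35 - 6 = 29. total_sold = 41
Final: stock = 29, total_sold = 41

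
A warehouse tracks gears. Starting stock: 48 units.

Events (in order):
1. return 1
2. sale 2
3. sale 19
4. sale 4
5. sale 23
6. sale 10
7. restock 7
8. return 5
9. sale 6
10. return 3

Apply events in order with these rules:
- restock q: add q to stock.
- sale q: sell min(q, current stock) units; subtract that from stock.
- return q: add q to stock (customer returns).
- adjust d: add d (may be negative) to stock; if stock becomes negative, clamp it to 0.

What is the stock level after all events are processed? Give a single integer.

Answer: 9

Derivation:
Processing events:
Start: stock = 48
  Event 1 (return 1): 48 + 1 = 49
  Event 2 (sale 2): sell min(2,49)=2. stock: 49 - 2 = 47. total_sold = 2
  Event 3 (sale 19): sell min(19,47)=19. stock: 47 - 19 = 28. total_sold = 21
  Event 4 (sale 4): sell min(4,28)=4. stock: 28 - 4 = 24. total_sold = 25
  Event 5 (sale 23): sell min(23,24)=23. stock: 24 - 23 = 1. total_sold = 48
  Event 6 (sale 10): sell min(10,1)=1. stock: 1 - 1 = 0. total_sold = 49
  Event 7 (restock 7): 0 + 7 = 7
  Event 8 (return 5): 7 + 5 = 12
  Event 9 (sale 6): sell min(6,12)=6. stock: 12 - 6 = 6. total_sold = 55
  Event 10 (return 3): 6 + 3 = 9
Final: stock = 9, total_sold = 55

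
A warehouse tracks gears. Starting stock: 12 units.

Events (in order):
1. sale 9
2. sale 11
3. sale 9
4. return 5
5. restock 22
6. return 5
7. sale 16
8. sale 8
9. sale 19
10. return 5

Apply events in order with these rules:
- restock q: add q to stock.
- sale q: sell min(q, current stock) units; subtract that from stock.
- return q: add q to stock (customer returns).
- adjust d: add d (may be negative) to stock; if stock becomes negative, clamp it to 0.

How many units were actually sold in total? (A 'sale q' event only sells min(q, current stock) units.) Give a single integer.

Processing events:
Start: stock = 12
  Event 1 (sale 9): sell min(9,12)=9. stock: 12 - 9 = 3. total_sold = 9
  Event 2 (sale 11): sell min(11,3)=3. stock: 3 - 3 = 0. total_sold = 12
  Event 3 (sale 9): sell min(9,0)=0. stock: 0 - 0 = 0. total_sold = 12
  Event 4 (return 5): 0 + 5 = 5
  Event 5 (restock 22): 5 + 22 = 27
  Event 6 (return 5): 27 + 5 = 32
  Event 7 (sale 16): sell min(16,32)=16. stock: 32 - 16 = 16. total_sold = 28
  Event 8 (sale 8): sell min(8,16)=8. stock: 16 - 8 = 8. total_sold = 36
  Event 9 (sale 19): sell min(19,8)=8. stock: 8 - 8 = 0. total_sold = 44
  Event 10 (return 5): 0 + 5 = 5
Final: stock = 5, total_sold = 44

Answer: 44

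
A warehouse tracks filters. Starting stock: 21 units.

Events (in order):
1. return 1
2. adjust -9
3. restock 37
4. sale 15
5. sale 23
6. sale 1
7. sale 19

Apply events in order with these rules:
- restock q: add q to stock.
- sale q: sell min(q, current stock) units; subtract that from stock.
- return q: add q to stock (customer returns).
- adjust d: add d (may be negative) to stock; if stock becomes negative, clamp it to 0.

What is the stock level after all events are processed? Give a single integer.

Answer: 0

Derivation:
Processing events:
Start: stock = 21
  Event 1 (return 1): 21 + 1 = 22
  Event 2 (adjust -9): 22 + -9 = 13
  Event 3 (restock 37): 13 + 37 = 50
  Event 4 (sale 15): sell min(15,50)=15. stock: 50 - 15 = 35. total_sold = 15
  Event 5 (sale 23): sell min(23,35)=23. stock: 35 - 23 = 12. total_sold = 38
  Event 6 (sale 1): sell min(1,12)=1. stock: 12 - 1 = 11. total_sold = 39
  Event 7 (sale 19): sell min(19,11)=11. stock: 11 - 11 = 0. total_sold = 50
Final: stock = 0, total_sold = 50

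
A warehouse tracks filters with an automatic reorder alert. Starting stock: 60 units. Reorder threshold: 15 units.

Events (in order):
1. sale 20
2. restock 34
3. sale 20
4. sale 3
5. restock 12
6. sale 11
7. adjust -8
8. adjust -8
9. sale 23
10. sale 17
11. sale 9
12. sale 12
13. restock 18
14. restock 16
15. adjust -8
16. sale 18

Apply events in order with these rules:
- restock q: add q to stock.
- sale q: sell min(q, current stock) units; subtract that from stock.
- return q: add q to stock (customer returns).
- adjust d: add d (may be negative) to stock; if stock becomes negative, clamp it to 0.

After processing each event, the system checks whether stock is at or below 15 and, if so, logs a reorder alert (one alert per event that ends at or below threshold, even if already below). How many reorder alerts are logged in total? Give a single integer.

Processing events:
Start: stock = 60
  Event 1 (sale 20): sell min(20,60)=20. stock: 60 - 20 = 40. total_sold = 20
  Event 2 (restock 34): 40 + 34 = 74
  Event 3 (sale 20): sell min(20,74)=20. stock: 74 - 20 = 54. total_sold = 40
  Event 4 (sale 3): sell min(3,54)=3. stock: 54 - 3 = 51. total_sold = 43
  Event 5 (restock 12): 51 + 12 = 63
  Event 6 (sale 11): sell min(11,63)=11. stock: 63 - 11 = 52. total_sold = 54
  Event 7 (adjust -8): 52 + -8 = 44
  Event 8 (adjust -8): 44 + -8 = 36
  Event 9 (sale 23): sell min(23,36)=23. stock: 36 - 23 = 13. total_sold = 77
  Event 10 (sale 17): sell min(17,13)=13. stock: 13 - 13 = 0. total_sold = 90
  Event 11 (sale 9): sell min(9,0)=0. stock: 0 - 0 = 0. total_sold = 90
  Event 12 (sale 12): sell min(12,0)=0. stock: 0 - 0 = 0. total_sold = 90
  Event 13 (restock 18): 0 + 18 = 18
  Event 14 (restock 16): 18 + 16 = 34
  Event 15 (adjust -8): 34 + -8 = 26
  Event 16 (sale 18): sell min(18,26)=18. stock: 26 - 18 = 8. total_sold = 108
Final: stock = 8, total_sold = 108

Checking against threshold 15:
  After event 1: stock=40 > 15
  After event 2: stock=74 > 15
  After event 3: stock=54 > 15
  After event 4: stock=51 > 15
  After event 5: stock=63 > 15
  After event 6: stock=52 > 15
  After event 7: stock=44 > 15
  After event 8: stock=36 > 15
  After event 9: stock=13 <= 15 -> ALERT
  After event 10: stock=0 <= 15 -> ALERT
  After event 11: stock=0 <= 15 -> ALERT
  After event 12: stock=0 <= 15 -> ALERT
  After event 13: stock=18 > 15
  After event 14: stock=34 > 15
  After event 15: stock=26 > 15
  After event 16: stock=8 <= 15 -> ALERT
Alert events: [9, 10, 11, 12, 16]. Count = 5

Answer: 5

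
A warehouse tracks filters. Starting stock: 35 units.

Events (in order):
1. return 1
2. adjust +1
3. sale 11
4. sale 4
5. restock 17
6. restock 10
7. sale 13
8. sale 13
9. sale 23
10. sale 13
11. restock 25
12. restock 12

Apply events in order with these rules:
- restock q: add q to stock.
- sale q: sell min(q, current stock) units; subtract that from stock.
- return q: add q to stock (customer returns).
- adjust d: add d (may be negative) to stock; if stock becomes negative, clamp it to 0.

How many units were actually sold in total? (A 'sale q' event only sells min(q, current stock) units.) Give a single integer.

Processing events:
Start: stock = 35
  Event 1 (return 1): 35 + 1 = 36
  Event 2 (adjust +1): 36 + 1 = 37
  Event 3 (sale 11): sell min(11,37)=11. stock: 37 - 11 = 26. total_sold = 11
  Event 4 (sale 4): sell min(4,26)=4. stock: 26 - 4 = 22. total_sold = 15
  Event 5 (restock 17): 22 + 17 = 39
  Event 6 (restock 10): 39 + 10 = 49
  Event 7 (sale 13): sell min(13,49)=13. stock: 49 - 13 = 36. total_sold = 28
  Event 8 (sale 13): sell min(13,36)=13. stock: 36 - 13 = 23. total_sold = 41
  Event 9 (sale 23): sell min(23,23)=23. stock: 23 - 23 = 0. total_sold = 64
  Event 10 (sale 13): sell min(13,0)=0. stock: 0 - 0 = 0. total_sold = 64
  Event 11 (restock 25): 0 + 25 = 25
  Event 12 (restock 12): 25 + 12 = 37
Final: stock = 37, total_sold = 64

Answer: 64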